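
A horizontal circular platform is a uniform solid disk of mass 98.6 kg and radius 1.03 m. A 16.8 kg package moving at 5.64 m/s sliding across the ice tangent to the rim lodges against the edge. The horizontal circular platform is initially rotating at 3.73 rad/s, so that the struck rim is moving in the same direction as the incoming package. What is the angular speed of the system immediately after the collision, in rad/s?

|ω_f| ≈ 4.17 rad/s

The axle reaction passes through the central axle and exerts no torque about it; angular momentum about the central axle is conserved through the impact.
I_p = ½(98.6)(1.03)² = 52.30 kg·m². Taking the sense of the package's angular momentum as positive, L_{package} = m v R = (16.8)(5.64)(1.03) = 97.59 kg·m²/s.
L_i = +I_p ω_p + m v R = +(52.30)(3.73) + 97.59 = 292.7 kg·m²/s.
After sticking, I_f = I_p + m R² = 52.30 + (16.8)(1.03)² = 70.13 kg·m².
ω_f = L_i / I_f = 292.7 / 70.13 = 4.174 rad/s.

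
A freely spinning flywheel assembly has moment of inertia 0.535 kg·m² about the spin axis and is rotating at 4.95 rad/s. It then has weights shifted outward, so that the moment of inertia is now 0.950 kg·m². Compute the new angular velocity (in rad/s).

ω₂ ≈ 2.79 rad/s

With no external torque about the axis, L is conserved: I₁ω₁ = I₂ω₂.
ω₂ = I₁ω₁ / I₂ = (0.5350)(4.95 rad/s) / (0.9500) = 2.788 rad/s.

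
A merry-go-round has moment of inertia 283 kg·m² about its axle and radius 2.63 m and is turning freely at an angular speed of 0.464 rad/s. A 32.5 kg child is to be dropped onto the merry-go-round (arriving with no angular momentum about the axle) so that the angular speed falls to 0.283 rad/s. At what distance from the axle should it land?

r ≈ 2.36 m

The added mass arrives with no angular momentum about the axle, and any external torque about the axle is negligible, so the system's angular momentum is conserved.
I_p ω_i = (I_p + m r²) ω_f ⇒ m r² = I_p(ω_i/ω_f − 1) = 283.0(0.464/0.283 − 1) = 181.0 kg·m².
r = √(181.0/32.5) = 2.360 m.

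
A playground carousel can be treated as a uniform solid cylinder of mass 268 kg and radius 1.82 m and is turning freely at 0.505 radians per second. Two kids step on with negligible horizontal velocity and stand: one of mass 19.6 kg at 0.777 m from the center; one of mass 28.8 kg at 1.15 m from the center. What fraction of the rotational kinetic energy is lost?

No external torque acts about the center; L_before = L_after.
I_p = ½(268)(1.82)² = 443.9 kg·m².
Added inertia Σmr² = (19.6)(0.777)² + (28.8)(1.15)² = 49.92 kg·m²; I_f = 443.9 + 49.92 = 493.8 kg·m².
ω_f = I_p ω_i / I_f = (443.9)(0.505) / 493.8 = 0.4539 rad/s.
KE_i = ½(443.9)(0.5050 rad/s)² = 56.60 J; KE_f = ½(493.8)(0.4539)² = 50.88 J.
Fraction lost = 0.1011.

fraction ≈ 0.101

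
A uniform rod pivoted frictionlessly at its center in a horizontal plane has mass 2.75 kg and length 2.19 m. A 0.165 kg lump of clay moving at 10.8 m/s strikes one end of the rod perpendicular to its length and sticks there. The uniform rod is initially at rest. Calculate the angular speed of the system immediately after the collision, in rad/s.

The axle reaction passes through the pivot and exerts no torque about it; angular momentum about the pivot is conserved through the impact.
I_p = (1/12)(2.75)(2.19)² = 1.099 kg·m². Taking the sense of the lump of clay's angular momentum as positive, L_{lump} = m v R = (0.165)(10.8)(2.19/2) = 1.951 kg·m²/s.
L_i = 0 + 1.951 = 1.951 kg·m²/s.
After sticking, I_f = I_p + m R² = 1.099 + (0.165)(2.19/2)² = 1.297 kg·m².
ω_f = L_i / I_f = 1.951 / 1.297 = 1.505 rad/s.

|ω_f| ≈ 1.50 rad/s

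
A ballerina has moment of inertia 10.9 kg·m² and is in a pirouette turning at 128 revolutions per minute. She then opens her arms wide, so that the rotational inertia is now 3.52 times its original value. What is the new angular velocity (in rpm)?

ω₂ ≈ 36.4 rpm

No external torque acts about the spin axis, so angular momentum is conserved.
I₂ = 3.52 × 10.9 = 38.37 kg·m².
ω₂ = I₁ω₁ / I₂ = (10.90)(128 rpm) / (38.37) = 36.36 rpm.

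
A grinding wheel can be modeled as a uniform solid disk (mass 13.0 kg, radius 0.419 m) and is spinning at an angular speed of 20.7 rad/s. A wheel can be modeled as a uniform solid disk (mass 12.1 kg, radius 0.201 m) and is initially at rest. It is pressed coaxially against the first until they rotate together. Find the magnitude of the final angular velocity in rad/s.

The coupling torques are internal; angular momentum about the shared axis is conserved.
Moments of inertia: I_A = ½(13.0)(0.419)² = 1.141 kg·m²; I_B = ½(12.1)(0.201)² = 0.2444 kg·m².
Taking A's sense as positive: L = (1.141)(20.7) = 23.62 kg·m²·rad/s.
Combined I = 1.141 + 0.2444 = 1.386 kg·m².
ω_f = L / I = 23.62 / 1.386 = 17.05 rad/s.

|ω_f| ≈ 17.0 rad/s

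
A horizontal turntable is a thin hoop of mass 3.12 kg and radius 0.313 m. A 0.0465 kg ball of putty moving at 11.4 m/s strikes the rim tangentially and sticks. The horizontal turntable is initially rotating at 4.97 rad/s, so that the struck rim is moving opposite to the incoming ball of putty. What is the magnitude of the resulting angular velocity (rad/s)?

The axle reaction passes through the axle and exerts no torque about it; angular momentum about the axle is conserved through the impact.
I_p = (3.12)(0.313)² = 0.3057 kg·m². Taking the sense of the ball of putty's angular momentum as positive, L_{ball} = m v R = (0.0465)(11.4)(0.313) = 0.1659 kg·m²/s.
L_i = −I_p ω_p + m v R = −(0.3057)(4.97) + 0.1659 = -1.353 kg·m²/s.
After sticking, I_f = I_p + m R² = 0.3057 + (0.0465)(0.313)² = 0.3102 kg·m².
ω_f = L_i / I_f = -1.353 / 0.3102 = -4.362 rad/s.

|ω_f| ≈ 4.36 rad/s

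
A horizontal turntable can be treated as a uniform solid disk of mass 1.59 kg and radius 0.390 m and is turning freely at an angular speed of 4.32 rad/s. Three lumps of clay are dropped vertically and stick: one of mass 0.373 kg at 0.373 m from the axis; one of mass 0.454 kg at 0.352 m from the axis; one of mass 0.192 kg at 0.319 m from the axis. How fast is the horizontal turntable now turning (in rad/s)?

ω_f ≈ 2.10 rad/s

No external torque acts about the axis; L_before = L_after.
I_p = ½(1.59)(0.390)² = 0.1209 kg·m².
Added inertia Σmr² = (0.373)(0.373)² + (0.454)(0.352)² + (0.192)(0.319)² = 0.1277 kg·m²; I_f = 0.1209 + 0.1277 = 0.2486 kg·m².
ω_f = I_p ω_i / I_f = (0.1209)(4.32) / 0.2486 = 2.101 rad/s.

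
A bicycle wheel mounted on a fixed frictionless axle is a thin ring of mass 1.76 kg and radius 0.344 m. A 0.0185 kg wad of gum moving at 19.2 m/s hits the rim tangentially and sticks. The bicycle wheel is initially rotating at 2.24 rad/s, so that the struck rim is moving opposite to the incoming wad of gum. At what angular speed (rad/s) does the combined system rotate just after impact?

About the axle the impulsive forces during the collision are internal, so angular momentum about that axis is conserved.
I_p = (1.76)(0.344)² = 0.2083 kg·m². Taking the sense of the wad of gum's angular momentum as positive, L_{wad} = m v R = (0.0185)(19.2)(0.344) = 0.1222 kg·m²/s.
L_i = −I_p ω_p + m v R = −(0.2083)(2.24) + 0.1222 = -0.3443 kg·m²/s.
After sticking, I_f = I_p + m R² = 0.2083 + (0.0185)(0.344)² = 0.2105 kg·m².
ω_f = L_i / I_f = -0.3443 / 0.2105 = -1.636 rad/s.

|ω_f| ≈ 1.64 rad/s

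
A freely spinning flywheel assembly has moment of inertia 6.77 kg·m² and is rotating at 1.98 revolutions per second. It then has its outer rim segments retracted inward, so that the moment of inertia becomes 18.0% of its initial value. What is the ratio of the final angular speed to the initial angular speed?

ω₂/ω₁ ≈ 5.56

With no external torque about the axis, L is conserved: I₁ω₁ = I₂ω₂.
I₂ = 0.180 × 6.77 = 1.219 kg·m².
ω₂/ω₁ = I₁/I₂ = 6.770 / 1.219 = 5.556.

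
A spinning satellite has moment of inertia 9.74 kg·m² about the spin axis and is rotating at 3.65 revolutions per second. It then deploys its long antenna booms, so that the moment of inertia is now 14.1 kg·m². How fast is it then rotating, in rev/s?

ω₂ ≈ 2.52 rev/s

With no external torque about the axis, L is conserved: I₁ω₁ = I₂ω₂.
ω₂ = I₁ω₁ / I₂ = (9.740)(3.65 rev/s) / (14.10) = 2.521 rev/s.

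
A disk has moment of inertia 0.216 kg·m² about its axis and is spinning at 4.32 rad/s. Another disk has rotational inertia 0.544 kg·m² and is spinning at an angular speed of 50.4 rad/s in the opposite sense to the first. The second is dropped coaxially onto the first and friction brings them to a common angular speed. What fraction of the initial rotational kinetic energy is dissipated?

The coupling torques are internal; angular momentum about the shared axis is conserved.
Taking A's sense as positive: L = (0.2160)(4.32) − (0.5440)(50.4) = -26.48 kg·m²·rad/s.
Combined I = 0.2160 + 0.5440 = 0.7600 kg·m².
ω_f = L / I = -26.48 / 0.7600 = -34.85 rad/s.
KE_i = ½ΣIω² = 692.9 J; KE_f = ½(0.7600)(34.85)² = 461.5 J.
Fraction dissipated = (KE_i − KE_f)/KE_i = 0.3340.

fraction ≈ 0.334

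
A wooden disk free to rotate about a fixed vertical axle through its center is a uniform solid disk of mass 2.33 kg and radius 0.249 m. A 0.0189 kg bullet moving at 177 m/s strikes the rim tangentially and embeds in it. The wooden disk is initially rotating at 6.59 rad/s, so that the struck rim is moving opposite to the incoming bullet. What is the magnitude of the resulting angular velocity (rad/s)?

|ω_f| ≈ 4.86 rad/s

About the axle the impulsive forces during the collision are internal, so angular momentum about that axis is conserved.
I_p = ½(2.33)(0.249)² = 0.07223 kg·m². Taking the sense of the bullet's angular momentum as positive, L_{bullet} = m v R = (0.0189)(177)(0.249) = 0.8330 kg·m²/s.
L_i = −I_p ω_p + m v R = −(0.07223)(6.59) + 0.8330 = 0.3570 kg·m²/s.
After sticking, I_f = I_p + m R² = 0.07223 + (0.0189)(0.249)² = 0.07340 kg·m².
ω_f = L_i / I_f = 0.3570 / 0.07340 = 4.863 rad/s.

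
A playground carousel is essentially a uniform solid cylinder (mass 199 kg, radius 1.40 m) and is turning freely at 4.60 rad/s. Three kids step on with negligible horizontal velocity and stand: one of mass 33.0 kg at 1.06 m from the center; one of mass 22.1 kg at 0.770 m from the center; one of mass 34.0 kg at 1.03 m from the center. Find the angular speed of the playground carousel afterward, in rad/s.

No external torque acts about the center; L_before = L_after.
I_p = ½(199)(1.40)² = 195.0 kg·m².
Added inertia Σmr² = (33.0)(1.06)² + (22.1)(0.770)² + (34.0)(1.03)² = 86.25 kg·m²; I_f = 195.0 + 86.25 = 281.3 kg·m².
ω_f = I_p ω_i / I_f = (195.0)(4.60) / 281.3 = 3.189 rad/s.

ω_f ≈ 3.19 rad/s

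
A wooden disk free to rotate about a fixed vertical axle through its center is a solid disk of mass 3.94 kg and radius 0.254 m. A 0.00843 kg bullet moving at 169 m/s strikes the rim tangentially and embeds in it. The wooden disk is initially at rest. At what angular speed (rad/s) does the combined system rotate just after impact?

About the axle the impulsive forces during the collision are internal, so angular momentum about that axis is conserved.
I_p = ½(3.94)(0.254)² = 0.1271 kg·m². Taking the sense of the bullet's angular momentum as positive, L_{bullet} = m v R = (0.00843)(169)(0.254) = 0.3619 kg·m²/s.
L_i = 0 + 0.3619 = 0.3619 kg·m²/s.
After sticking, I_f = I_p + m R² = 0.1271 + (0.00843)(0.254)² = 0.1276 kg·m².
ω_f = L_i / I_f = 0.3619 / 0.1276 = 2.835 rad/s.

|ω_f| ≈ 2.84 rad/s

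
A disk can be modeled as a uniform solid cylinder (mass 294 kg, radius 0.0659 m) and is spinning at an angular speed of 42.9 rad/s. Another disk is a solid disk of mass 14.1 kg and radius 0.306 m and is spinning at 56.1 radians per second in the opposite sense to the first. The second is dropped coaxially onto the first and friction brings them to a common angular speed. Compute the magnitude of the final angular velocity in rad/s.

|ω_f| ≈ 7.43 rad/s

The coupling torques are internal; angular momentum about the shared axis is conserved.
Moments of inertia: I_A = ½(294)(0.0659)² = 0.6384 kg·m²; I_B = ½(14.1)(0.306)² = 0.6601 kg·m².
Taking A's sense as positive: L = (0.6384)(42.9) − (0.6601)(56.1) = -9.646 kg·m²·rad/s.
Combined I = 0.6384 + 0.6601 = 1.299 kg·m².
ω_f = L / I = -9.646 / 1.299 = -7.429 rad/s.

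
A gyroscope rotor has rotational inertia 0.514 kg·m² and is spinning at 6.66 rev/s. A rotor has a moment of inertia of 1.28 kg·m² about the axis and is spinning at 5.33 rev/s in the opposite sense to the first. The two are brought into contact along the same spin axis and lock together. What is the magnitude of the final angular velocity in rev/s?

The coupling torques are internal; angular momentum about the shared axis is conserved.
Taking A's sense as positive: L = (0.5140)(6.66) − (1.280)(5.33) = -3.399 kg·m²·rev/s.
Combined I = 0.5140 + 1.280 = 1.794 kg·m².
ω_f = L / I = -3.399 / 1.794 = -1.895 rev/s.

|ω_f| ≈ 1.89 rev/s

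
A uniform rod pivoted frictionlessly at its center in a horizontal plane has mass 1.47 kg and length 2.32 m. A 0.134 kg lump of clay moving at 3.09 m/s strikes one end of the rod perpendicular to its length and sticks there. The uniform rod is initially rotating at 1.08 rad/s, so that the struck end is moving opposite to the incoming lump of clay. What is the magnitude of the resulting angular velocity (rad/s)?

|ω_f| ≈ 0.276 rad/s

About the pivot the impulsive forces during the collision are internal, so angular momentum about that axis is conserved.
I_p = (1/12)(1.47)(2.32)² = 0.6593 kg·m². Taking the sense of the lump of clay's angular momentum as positive, L_{lump} = m v R = (0.134)(3.09)(2.32/2) = 0.4803 kg·m²/s.
L_i = −I_p ω_p + m v R = −(0.6593)(1.08) + 0.4803 = -0.2318 kg·m²/s.
After sticking, I_f = I_p + m R² = 0.6593 + (0.134)(2.32/2)² = 0.8397 kg·m².
ω_f = L_i / I_f = -0.2318 / 0.8397 = -0.2760 rad/s.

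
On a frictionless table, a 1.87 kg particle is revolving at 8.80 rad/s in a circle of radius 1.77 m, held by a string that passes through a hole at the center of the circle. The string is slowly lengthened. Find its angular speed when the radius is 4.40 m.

No torque about the axis ⇒ m r₁² ω₁ = m r₂² ω₂.
ω₂ = ω₁ (r₁/r₂)² = (8.80)(1.77/4.40)² = 1.424 rad/s.

ω₂ ≈ 1.42 rad/s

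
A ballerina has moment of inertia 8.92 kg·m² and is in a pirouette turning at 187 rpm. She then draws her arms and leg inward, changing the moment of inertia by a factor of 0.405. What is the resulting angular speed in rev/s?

ω₂ ≈ 7.70 rev/s

With no external torque about the axis, L is conserved: I₁ω₁ = I₂ω₂.
I₂ = 0.405 × 8.92 = 3.613 kg·m².
ω₂ = I₁ω₁ / I₂ = (8.920)(187 rpm) / (3.613) = 461.7 rpm = 7.695 rev/s.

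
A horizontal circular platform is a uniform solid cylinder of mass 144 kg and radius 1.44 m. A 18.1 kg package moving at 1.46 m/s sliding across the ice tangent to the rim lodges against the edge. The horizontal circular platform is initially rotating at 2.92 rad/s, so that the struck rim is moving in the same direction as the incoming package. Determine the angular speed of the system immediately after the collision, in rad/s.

|ω_f| ≈ 2.54 rad/s

The axle reaction passes through the central axle and exerts no torque about it; angular momentum about the central axle is conserved through the impact.
I_p = ½(144)(1.44)² = 149.3 kg·m². Taking the sense of the package's angular momentum as positive, L_{package} = m v R = (18.1)(1.46)(1.44) = 38.05 kg·m²/s.
L_i = +I_p ω_p + m v R = +(149.3)(2.92) + 38.05 = 474.0 kg·m²/s.
After sticking, I_f = I_p + m R² = 149.3 + (18.1)(1.44)² = 186.8 kg·m².
ω_f = L_i / I_f = 474.0 / 186.8 = 2.537 rad/s.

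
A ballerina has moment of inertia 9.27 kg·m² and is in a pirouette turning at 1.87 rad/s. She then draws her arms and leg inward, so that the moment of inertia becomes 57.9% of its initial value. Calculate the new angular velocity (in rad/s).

With no external torque about the axis, L is conserved: I₁ω₁ = I₂ω₂.
I₂ = 0.579 × 9.27 = 5.367 kg·m².
ω₂ = I₁ω₁ / I₂ = (9.270)(1.87 rad/s) / (5.367) = 3.230 rad/s.

ω₂ ≈ 3.23 rad/s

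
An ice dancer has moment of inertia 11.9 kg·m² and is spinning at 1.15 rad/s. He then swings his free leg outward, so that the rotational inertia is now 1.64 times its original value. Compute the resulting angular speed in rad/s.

ω₂ ≈ 0.701 rad/s

No external torque acts about the spin axis, so angular momentum is conserved.
I₂ = 1.64 × 11.9 = 19.52 kg·m².
ω₂ = I₁ω₁ / I₂ = (11.90)(1.15 rad/s) / (19.52) = 0.7012 rad/s.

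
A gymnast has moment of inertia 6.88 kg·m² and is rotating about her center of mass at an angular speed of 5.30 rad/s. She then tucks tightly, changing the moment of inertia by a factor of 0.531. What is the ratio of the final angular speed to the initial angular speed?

ω₂/ω₁ ≈ 1.88

With no external torque about the axis, L is conserved: I₁ω₁ = I₂ω₂.
I₂ = 0.531 × 6.88 = 3.653 kg·m².
ω₂/ω₁ = I₁/I₂ = 6.880 / 3.653 = 1.883.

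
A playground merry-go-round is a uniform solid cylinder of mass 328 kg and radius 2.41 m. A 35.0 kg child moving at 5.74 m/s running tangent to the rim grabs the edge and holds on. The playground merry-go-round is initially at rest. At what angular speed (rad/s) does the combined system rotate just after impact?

|ω_f| ≈ 0.419 rad/s

About the axle the impulsive forces during the collision are internal, so angular momentum about that axis is conserved.
I_p = ½(328)(2.41)² = 952.5 kg·m². Taking the sense of the child's angular momentum as positive, L_{child} = m v R = (35.0)(5.74)(2.41) = 484.2 kg·m²/s.
L_i = 0 + 484.2 = 484.2 kg·m²/s.
After sticking, I_f = I_p + m R² = 952.5 + (35.0)(2.41)² = 1156 kg·m².
ω_f = L_i / I_f = 484.2 / 1156 = 0.4189 rad/s.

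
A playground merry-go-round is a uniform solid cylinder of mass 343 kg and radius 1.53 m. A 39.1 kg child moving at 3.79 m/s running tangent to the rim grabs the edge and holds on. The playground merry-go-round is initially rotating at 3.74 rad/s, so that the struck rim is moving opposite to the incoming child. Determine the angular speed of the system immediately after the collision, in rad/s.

|ω_f| ≈ 2.59 rad/s

The axle reaction passes through the axle and exerts no torque about it; angular momentum about the axle is conserved through the impact.
I_p = ½(343)(1.53)² = 401.5 kg·m². Taking the sense of the child's angular momentum as positive, L_{child} = m v R = (39.1)(3.79)(1.53) = 226.7 kg·m²/s.
L_i = −I_p ω_p + m v R = −(401.5)(3.74) + 226.7 = -1275 kg·m²/s.
After sticking, I_f = I_p + m R² = 401.5 + (39.1)(1.53)² = 493.0 kg·m².
ω_f = L_i / I_f = -1275 / 493.0 = -2.586 rad/s.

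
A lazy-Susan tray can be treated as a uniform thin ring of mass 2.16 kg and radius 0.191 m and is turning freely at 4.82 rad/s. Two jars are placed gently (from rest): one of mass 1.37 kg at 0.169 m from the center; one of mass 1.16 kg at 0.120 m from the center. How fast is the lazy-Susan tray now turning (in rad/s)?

ω_f ≈ 2.82 rad/s

The added mass arrives with no angular momentum about the center, and any external torque about the center is negligible, so the system's angular momentum is conserved.
I_p = (2.16)(0.191)² = 0.07880 kg·m².
Added inertia Σmr² = (1.37)(0.169)² + (1.16)(0.120)² = 0.05583 kg·m²; I_f = 0.07880 + 0.05583 = 0.1346 kg·m².
ω_f = I_p ω_i / I_f = (0.07880)(4.82) / 0.1346 = 2.821 rad/s.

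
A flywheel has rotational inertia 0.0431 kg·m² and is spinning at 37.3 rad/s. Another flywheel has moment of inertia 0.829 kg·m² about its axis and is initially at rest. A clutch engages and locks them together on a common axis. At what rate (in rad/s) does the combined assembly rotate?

|ω_f| ≈ 1.84 rad/s

The coupling torques are internal; angular momentum about the shared axis is conserved.
Taking A's sense as positive: L = (0.04310)(37.3) = 1.608 kg·m²·rad/s.
Combined I = 0.04310 + 0.8290 = 0.8721 kg·m².
ω_f = L / I = 1.608 / 0.8721 = 1.843 rad/s.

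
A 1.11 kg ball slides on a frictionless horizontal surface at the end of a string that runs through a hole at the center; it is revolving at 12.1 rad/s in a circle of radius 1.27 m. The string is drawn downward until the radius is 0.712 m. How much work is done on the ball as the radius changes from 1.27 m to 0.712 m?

No torque about the axis ⇒ m r₁² ω₁ = m r₂² ω₂.
ω₂ = ω₁ (r₁/r₂)² = (12.1)(1.27/0.712)² = 38.50 rad/s.
W = ΔKE = ½m(v₂² − v₁²) = 285.9 J.

W ≈ 286 J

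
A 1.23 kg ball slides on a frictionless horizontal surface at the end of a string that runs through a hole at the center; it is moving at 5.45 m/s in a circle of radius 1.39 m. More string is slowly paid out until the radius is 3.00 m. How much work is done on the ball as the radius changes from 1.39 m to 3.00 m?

W ≈ -14.3 J

The only horizontal force on the mass is along the cord (radial), so it exerts no torque about the hole and angular momentum m v r is conserved.
v₂ = v₁ r₁ / r₂ = (5.45)(1.39) / (3.00) = 2.525 m/s.
W = ΔKE = ½m(v₂² − v₁²) = -14.35 J.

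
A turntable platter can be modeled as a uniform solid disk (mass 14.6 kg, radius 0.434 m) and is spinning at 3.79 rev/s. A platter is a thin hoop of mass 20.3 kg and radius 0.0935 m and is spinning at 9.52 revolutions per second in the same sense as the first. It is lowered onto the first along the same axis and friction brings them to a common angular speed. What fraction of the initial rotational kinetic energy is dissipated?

The coupling torques are internal; angular momentum about the shared axis is conserved.
Moments of inertia: I_A = ½(14.6)(0.434)² = 1.375 kg·m²; I_B = (20.3)(0.0935)² = 0.1775 kg·m².
Taking A's sense as positive: L = (1.375)(3.79) + (0.1775)(9.52) = 6.901 kg·m²·rev/s.
Combined I = 1.375 + 0.1775 = 1.552 kg·m².
ω_f = L / I = 6.901 / 1.552 = 4.445 rev/s.
KE_i = ½ΣIω² = 707.3 J; KE_f = ½(1.552)(27.93)² = 605.5 J.
Fraction dissipated = (KE_i − KE_f)/KE_i = 0.1440.

fraction ≈ 0.144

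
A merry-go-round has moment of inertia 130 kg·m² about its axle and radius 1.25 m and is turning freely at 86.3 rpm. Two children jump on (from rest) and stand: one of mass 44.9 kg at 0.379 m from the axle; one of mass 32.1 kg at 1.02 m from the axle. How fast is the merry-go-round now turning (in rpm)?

ω_f ≈ 66.1 rpm

The added mass arrives with no angular momentum about the axle, and any external torque about the axle is negligible, so the system's angular momentum is conserved.
Added inertia Σmr² = (44.9)(0.379)² + (32.1)(1.02)² = 39.85 kg·m²; I_f = 130.0 + 39.85 = 169.8 kg·m².
ω_f = I_p ω_i / I_f = (130.0)(86.3) / 169.8 = 66.05 rpm.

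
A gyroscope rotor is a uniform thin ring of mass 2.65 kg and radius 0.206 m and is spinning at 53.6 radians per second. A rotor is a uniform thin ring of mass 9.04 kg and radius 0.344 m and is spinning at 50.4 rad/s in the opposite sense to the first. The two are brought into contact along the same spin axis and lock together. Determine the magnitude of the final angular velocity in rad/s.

|ω_f| ≈ 40.5 rad/s

No external torque acts about the common axis, so total angular momentum is conserved.
Moments of inertia: I_A = (2.65)(0.206)² = 0.1125 kg·m²; I_B = (9.04)(0.344)² = 1.070 kg·m².
Taking A's sense as positive: L = (0.1125)(53.6) − (1.070)(50.4) = -47.89 kg·m²·rad/s.
Combined I = 0.1125 + 1.070 = 1.182 kg·m².
ω_f = L / I = -47.89 / 1.182 = -40.51 rad/s.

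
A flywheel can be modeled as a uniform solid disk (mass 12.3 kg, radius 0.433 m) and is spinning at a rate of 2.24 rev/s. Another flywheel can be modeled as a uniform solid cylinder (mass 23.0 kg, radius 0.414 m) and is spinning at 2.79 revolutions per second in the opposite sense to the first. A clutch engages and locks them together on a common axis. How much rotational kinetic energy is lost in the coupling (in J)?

The coupling torques are internal; angular momentum about the shared axis is conserved.
Moments of inertia: I_A = ½(12.3)(0.433)² = 1.153 kg·m²; I_B = ½(23.0)(0.414)² = 1.971 kg·m².
Taking A's sense as positive: L = (1.153)(2.24) − (1.971)(2.79) = -2.916 kg·m²·rev/s.
Combined I = 1.153 + 1.971 = 3.124 kg·m².
ω_f = L / I = -2.916 / 3.124 = -0.9335 rev/s.
KE_i = ½ΣIω² = 417.1 J; KE_f = ½(3.124)(5.865)² = 53.74 J.

ΔKE lost ≈ 363 J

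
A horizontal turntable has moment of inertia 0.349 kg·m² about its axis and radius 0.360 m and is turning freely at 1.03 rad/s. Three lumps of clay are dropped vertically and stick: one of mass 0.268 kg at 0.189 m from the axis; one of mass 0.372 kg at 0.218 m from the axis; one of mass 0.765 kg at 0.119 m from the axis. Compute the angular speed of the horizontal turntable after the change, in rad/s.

ω_f ≈ 0.929 rad/s

The added mass arrives with no angular momentum about the axis, and any external torque about the axis is negligible, so the system's angular momentum is conserved.
Added inertia Σmr² = (0.268)(0.189)² + (0.372)(0.218)² + (0.765)(0.119)² = 0.03809 kg·m²; I_f = 0.3490 + 0.03809 = 0.3871 kg·m².
ω_f = I_p ω_i / I_f = (0.3490)(1.03) / 0.3871 = 0.9287 rad/s.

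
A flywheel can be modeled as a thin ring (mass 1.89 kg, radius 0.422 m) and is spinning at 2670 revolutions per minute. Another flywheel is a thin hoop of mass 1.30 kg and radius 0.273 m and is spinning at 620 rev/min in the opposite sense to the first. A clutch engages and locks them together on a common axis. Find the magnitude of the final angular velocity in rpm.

No external torque acts about the common axis, so total angular momentum is conserved.
Moments of inertia: I_A = (1.89)(0.422)² = 0.3366 kg·m²; I_B = (1.30)(0.273)² = 0.09689 kg·m².
Taking A's sense as positive: L = (0.3366)(2670) − (0.09689)(620) = 838.6 kg·m²·rpm.
Combined I = 0.3366 + 0.09689 = 0.4335 kg·m².
ω_f = L / I = 838.6 / 0.4335 = 1935 rpm.

|ω_f| ≈ 1930 rpm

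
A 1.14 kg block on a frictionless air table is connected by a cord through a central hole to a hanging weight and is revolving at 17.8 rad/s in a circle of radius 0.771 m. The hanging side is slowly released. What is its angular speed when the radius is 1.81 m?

ω₂ ≈ 3.23 rad/s

The constraining force is radial, so m r² ω about the center is conserved.
ω₂ = ω₁ (r₁/r₂)² = (17.8)(0.771/1.81)² = 3.230 rad/s.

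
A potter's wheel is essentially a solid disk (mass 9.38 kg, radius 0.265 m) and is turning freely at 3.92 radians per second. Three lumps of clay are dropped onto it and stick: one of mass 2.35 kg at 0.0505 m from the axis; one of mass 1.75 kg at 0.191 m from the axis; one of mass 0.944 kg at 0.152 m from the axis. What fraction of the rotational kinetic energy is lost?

No external torque acts about the axis; L_before = L_after.
I_p = ½(9.38)(0.265)² = 0.3294 kg·m².
Added inertia Σmr² = (2.35)(0.0505)² + (1.75)(0.191)² + (0.944)(0.152)² = 0.09165 kg·m²; I_f = 0.3294 + 0.09165 = 0.4210 kg·m².
ω_f = I_p ω_i / I_f = (0.3294)(3.92) / 0.4210 = 3.067 rad/s.
KE_i = ½(0.3294)(3.920 rad/s)² = 2.531 J; KE_f = ½(0.4210)(3.067)² = 1.980 J.
Fraction lost = 0.2177.

fraction ≈ 0.218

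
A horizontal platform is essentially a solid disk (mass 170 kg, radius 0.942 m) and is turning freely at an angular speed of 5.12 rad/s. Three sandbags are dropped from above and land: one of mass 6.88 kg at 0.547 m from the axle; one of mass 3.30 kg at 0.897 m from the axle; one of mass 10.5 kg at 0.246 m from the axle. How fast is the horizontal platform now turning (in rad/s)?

The added mass arrives with no angular momentum about the axle, and any external torque about the axle is negligible, so the system's angular momentum is conserved.
I_p = ½(170)(0.942)² = 75.43 kg·m².
Added inertia Σmr² = (6.88)(0.547)² + (3.30)(0.897)² + (10.5)(0.246)² = 5.349 kg·m²; I_f = 75.43 + 5.349 = 80.78 kg·m².
ω_f = I_p ω_i / I_f = (75.43)(5.12) / 80.78 = 4.781 rad/s.

ω_f ≈ 4.78 rad/s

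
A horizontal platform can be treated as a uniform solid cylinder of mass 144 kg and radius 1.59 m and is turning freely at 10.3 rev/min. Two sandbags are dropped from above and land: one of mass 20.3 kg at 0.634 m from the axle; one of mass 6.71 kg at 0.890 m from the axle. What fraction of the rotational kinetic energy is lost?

The added mass arrives with no angular momentum about the axle, and any external torque about the axle is negligible, so the system's angular momentum is conserved.
I_p = ½(144)(1.59)² = 182.0 kg·m².
Added inertia Σmr² = (20.3)(0.634)² + (6.71)(0.890)² = 13.47 kg·m²; I_f = 182.0 + 13.47 = 195.5 kg·m².
ω_f = I_p ω_i / I_f = (182.0)(10.3) / 195.5 = 9.590 rpm.
KE_i = ½(182.0)(1.079 rad/s)² = 105.9 J; KE_f = ½(195.5)(1.004)² = 98.59 J.
Fraction lost = 0.06893.

fraction ≈ 0.0689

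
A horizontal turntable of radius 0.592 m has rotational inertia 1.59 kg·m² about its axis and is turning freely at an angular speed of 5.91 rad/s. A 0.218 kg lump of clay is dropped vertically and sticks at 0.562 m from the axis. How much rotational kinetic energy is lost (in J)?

energy lost ≈ 1.15 J

No external torque acts about the axis; L_before = L_after.
Added inertia Σmr² = (0.218)(0.562)² = 0.06885 kg·m²; I_f = 1.590 + 0.06885 = 1.659 kg·m².
ω_f = I_p ω_i / I_f = (1.590)(5.91) / 1.659 = 5.665 rad/s.
KE_i = ½(1.590)(5.910 rad/s)² = 27.77 J; KE_f = ½(1.659)(5.665)² = 26.62 J.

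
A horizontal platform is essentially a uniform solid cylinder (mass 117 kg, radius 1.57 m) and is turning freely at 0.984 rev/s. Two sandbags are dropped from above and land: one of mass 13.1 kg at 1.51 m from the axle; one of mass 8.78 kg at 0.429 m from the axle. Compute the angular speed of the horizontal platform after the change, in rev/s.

No external torque acts about the axle; L_before = L_after.
I_p = ½(117)(1.57)² = 144.2 kg·m².
Added inertia Σmr² = (13.1)(1.51)² + (8.78)(0.429)² = 31.49 kg·m²; I_f = 144.2 + 31.49 = 175.7 kg·m².
ω_f = I_p ω_i / I_f = (144.2)(0.984) / 175.7 = 0.8077 rev/s.

ω_f ≈ 0.808 rev/s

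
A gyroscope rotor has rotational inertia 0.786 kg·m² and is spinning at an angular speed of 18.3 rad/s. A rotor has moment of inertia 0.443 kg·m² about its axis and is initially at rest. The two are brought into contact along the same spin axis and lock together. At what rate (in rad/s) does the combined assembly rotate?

The coupling torques are internal; angular momentum about the shared axis is conserved.
Taking A's sense as positive: L = (0.7860)(18.3) = 14.38 kg·m²·rad/s.
Combined I = 0.7860 + 0.4430 = 1.229 kg·m².
ω_f = L / I = 14.38 / 1.229 = 11.70 rad/s.

|ω_f| ≈ 11.7 rad/s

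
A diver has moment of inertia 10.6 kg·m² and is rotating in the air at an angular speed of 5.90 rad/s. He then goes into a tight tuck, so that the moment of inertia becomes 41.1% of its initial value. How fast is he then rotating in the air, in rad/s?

ω₂ ≈ 14.4 rad/s

With no external torque about the axis, L is conserved: I₁ω₁ = I₂ω₂.
I₂ = 0.411 × 10.6 = 4.357 kg·m².
ω₂ = I₁ω₁ / I₂ = (10.60)(5.90 rad/s) / (4.357) = 14.36 rad/s.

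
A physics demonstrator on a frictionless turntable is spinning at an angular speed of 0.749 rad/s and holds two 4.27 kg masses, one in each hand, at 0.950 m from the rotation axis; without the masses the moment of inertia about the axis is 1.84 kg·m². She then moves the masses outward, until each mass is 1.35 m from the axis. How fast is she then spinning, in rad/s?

ω₂ ≈ 0.411 rad/s

No external torque acts about the spin axis, so angular momentum is conserved.
I₁ = 1.84 + 2(4.27)(0.950)² = 9.547 kg·m²; I₂ = 1.84 + 2(4.27)(1.35)² = 17.40 kg·m².
ω₂ = I₁ω₁ / I₂ = (9.547)(0.749 rad/s) / (17.40) = 0.4109 rad/s.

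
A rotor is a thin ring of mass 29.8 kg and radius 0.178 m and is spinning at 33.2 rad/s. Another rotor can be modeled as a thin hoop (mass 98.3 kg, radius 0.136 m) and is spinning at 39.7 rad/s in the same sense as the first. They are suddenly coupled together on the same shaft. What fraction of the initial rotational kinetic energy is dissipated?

No external torque acts about the common axis, so total angular momentum is conserved.
Moments of inertia: I_A = (29.8)(0.178)² = 0.9442 kg·m²; I_B = (98.3)(0.136)² = 1.818 kg·m².
Taking A's sense as positive: L = (0.9442)(33.2) + (1.818)(39.7) = 103.5 kg·m²·rad/s.
Combined I = 0.9442 + 1.818 = 2.762 kg·m².
ω_f = L / I = 103.5 / 2.762 = 37.48 rad/s.
KE_i = ½ΣIω² = 1953 J; KE_f = ½(2.762)(37.48)² = 1940 J.
Fraction dissipated = (KE_i − KE_f)/KE_i = 0.006722.

fraction ≈ 0.00672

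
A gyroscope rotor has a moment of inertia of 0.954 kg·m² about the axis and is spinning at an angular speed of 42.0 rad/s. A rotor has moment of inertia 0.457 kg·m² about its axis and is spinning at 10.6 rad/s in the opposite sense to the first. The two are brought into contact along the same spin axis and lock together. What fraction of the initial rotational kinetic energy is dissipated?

No external torque acts about the common axis, so total angular momentum is conserved.
Taking A's sense as positive: L = (0.9540)(42.0) − (0.4570)(10.6) = 35.22 kg·m²·rad/s.
Combined I = 0.9540 + 0.4570 = 1.411 kg·m².
ω_f = L / I = 35.22 / 1.411 = 24.96 rad/s.
KE_i = ½ΣIω² = 867.1 J; KE_f = ½(1.411)(24.96)² = 439.7 J.
Fraction dissipated = (KE_i − KE_f)/KE_i = 0.4930.

fraction ≈ 0.493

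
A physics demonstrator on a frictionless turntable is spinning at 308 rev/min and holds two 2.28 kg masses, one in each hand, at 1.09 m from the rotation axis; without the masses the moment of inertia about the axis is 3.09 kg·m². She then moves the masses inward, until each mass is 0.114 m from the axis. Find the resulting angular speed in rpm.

Angular momentum about the spin axis is conserved since the torque about it is zero.
I₁ = 3.09 + 2(2.28)(1.09)² = 8.508 kg·m²; I₂ = 3.09 + 2(2.28)(0.114)² = 3.149 kg·m².
ω₂ = I₁ω₁ / I₂ = (8.508)(308 rpm) / (3.149) = 832.1 rpm.

ω₂ ≈ 832 rpm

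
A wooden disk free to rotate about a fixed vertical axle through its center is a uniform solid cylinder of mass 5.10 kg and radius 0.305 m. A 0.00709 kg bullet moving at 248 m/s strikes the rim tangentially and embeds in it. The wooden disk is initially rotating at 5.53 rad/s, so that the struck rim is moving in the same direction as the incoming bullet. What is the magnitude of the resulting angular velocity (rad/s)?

|ω_f| ≈ 7.77 rad/s

About the axle the impulsive forces during the collision are internal, so angular momentum about that axis is conserved.
I_p = ½(5.10)(0.305)² = 0.2372 kg·m². Taking the sense of the bullet's angular momentum as positive, L_{bullet} = m v R = (0.00709)(248)(0.305) = 0.5363 kg·m²/s.
L_i = +I_p ω_p + m v R = +(0.2372)(5.53) + 0.5363 = 1.848 kg·m²/s.
After sticking, I_f = I_p + m R² = 0.2372 + (0.00709)(0.305)² = 0.2379 kg·m².
ω_f = L_i / I_f = 1.848 / 0.2379 = 7.769 rad/s.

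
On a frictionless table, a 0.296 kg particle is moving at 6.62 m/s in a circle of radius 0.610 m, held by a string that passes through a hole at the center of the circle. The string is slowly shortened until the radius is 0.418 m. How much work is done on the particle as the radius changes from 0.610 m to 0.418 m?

The only horizontal force on the mass is along the cord (radial), so it exerts no torque about the hole and angular momentum m v r is conserved.
v₂ = v₁ r₁ / r₂ = (6.62)(0.610) / (0.418) = 9.661 m/s.
W = ΔKE = ½m(v₂² − v₁²) = 7.327 J.

W ≈ 7.33 J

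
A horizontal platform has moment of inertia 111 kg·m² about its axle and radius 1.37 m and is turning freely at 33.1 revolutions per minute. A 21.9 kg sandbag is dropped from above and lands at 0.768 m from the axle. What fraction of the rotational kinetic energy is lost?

fraction ≈ 0.104

The added mass arrives with no angular momentum about the axle, and any external torque about the axle is negligible, so the system's angular momentum is conserved.
Added inertia Σmr² = (21.9)(0.768)² = 12.92 kg·m²; I_f = 111.0 + 12.92 = 123.9 kg·m².
ω_f = I_p ω_i / I_f = (111.0)(33.1) / 123.9 = 29.65 rpm.
KE_i = ½(111.0)(3.466 rad/s)² = 666.8 J; KE_f = ½(123.9)(3.105)² = 597.3 J.
Fraction lost = 0.1042.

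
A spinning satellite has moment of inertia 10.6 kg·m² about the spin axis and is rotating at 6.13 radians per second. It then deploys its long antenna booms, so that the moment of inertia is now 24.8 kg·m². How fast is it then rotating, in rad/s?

ω₂ ≈ 2.62 rad/s

Angular momentum about the spin axis is conserved since the torque about it is zero.
ω₂ = I₁ω₁ / I₂ = (10.60)(6.13 rad/s) / (24.80) = 2.620 rad/s.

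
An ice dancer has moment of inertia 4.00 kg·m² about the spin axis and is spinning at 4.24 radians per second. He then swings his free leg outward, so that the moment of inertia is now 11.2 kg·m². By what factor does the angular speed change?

No external torque acts about the spin axis, so angular momentum is conserved.
ω₂/ω₁ = I₁/I₂ = 4.000 / 11.20 = 0.3571.

ω₂/ω₁ ≈ 0.357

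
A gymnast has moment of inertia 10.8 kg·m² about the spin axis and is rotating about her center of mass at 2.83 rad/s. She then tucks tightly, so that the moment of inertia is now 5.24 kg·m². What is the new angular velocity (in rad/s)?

No external torque acts about the spin axis, so angular momentum is conserved.
ω₂ = I₁ω₁ / I₂ = (10.80)(2.83 rad/s) / (5.240) = 5.833 rad/s.

ω₂ ≈ 5.83 rad/s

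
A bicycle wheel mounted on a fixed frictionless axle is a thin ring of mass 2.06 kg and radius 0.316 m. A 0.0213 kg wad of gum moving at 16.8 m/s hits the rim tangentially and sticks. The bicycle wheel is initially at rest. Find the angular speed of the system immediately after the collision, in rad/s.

|ω_f| ≈ 0.544 rad/s

The axle reaction passes through the axle and exerts no torque about it; angular momentum about the axle is conserved through the impact.
I_p = (2.06)(0.316)² = 0.2057 kg·m². Taking the sense of the wad of gum's angular momentum as positive, L_{wad} = m v R = (0.0213)(16.8)(0.316) = 0.1131 kg·m²/s.
L_i = 0 + 0.1131 = 0.1131 kg·m²/s.
After sticking, I_f = I_p + m R² = 0.2057 + (0.0213)(0.316)² = 0.2078 kg·m².
ω_f = L_i / I_f = 0.1131 / 0.2078 = 0.5441 rad/s.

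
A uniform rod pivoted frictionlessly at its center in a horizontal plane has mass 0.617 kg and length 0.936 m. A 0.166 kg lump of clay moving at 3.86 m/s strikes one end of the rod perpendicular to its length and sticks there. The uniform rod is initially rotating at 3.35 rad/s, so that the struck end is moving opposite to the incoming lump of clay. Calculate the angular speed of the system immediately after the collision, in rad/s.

|ω_f| ≈ 1.83 rad/s

About the pivot the impulsive forces during the collision are internal, so angular momentum about that axis is conserved.
I_p = (1/12)(0.617)(0.936)² = 0.04505 kg·m². Taking the sense of the lump of clay's angular momentum as positive, L_{lump} = m v R = (0.166)(3.86)(0.936/2) = 0.2999 kg·m²/s.
L_i = −I_p ω_p + m v R = −(0.04505)(3.35) + 0.2999 = 0.1490 kg·m²/s.
After sticking, I_f = I_p + m R² = 0.04505 + (0.166)(0.936/2)² = 0.08140 kg·m².
ω_f = L_i / I_f = 0.1490 / 0.08140 = 1.830 rad/s.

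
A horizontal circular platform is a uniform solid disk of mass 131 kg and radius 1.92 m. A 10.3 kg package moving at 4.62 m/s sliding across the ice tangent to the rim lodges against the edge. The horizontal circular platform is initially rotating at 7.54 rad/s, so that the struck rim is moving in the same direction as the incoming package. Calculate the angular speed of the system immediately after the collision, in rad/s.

About the central axle the impulsive forces during the collision are internal, so angular momentum about that axis is conserved.
I_p = ½(131)(1.92)² = 241.5 kg·m². Taking the sense of the package's angular momentum as positive, L_{package} = m v R = (10.3)(4.62)(1.92) = 91.37 kg·m²/s.
L_i = +I_p ω_p + m v R = +(241.5)(7.54) + 91.37 = 1912 kg·m²/s.
After sticking, I_f = I_p + m R² = 241.5 + (10.3)(1.92)² = 279.4 kg·m².
ω_f = L_i / I_f = 1912 / 279.4 = 6.842 rad/s.

|ω_f| ≈ 6.84 rad/s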